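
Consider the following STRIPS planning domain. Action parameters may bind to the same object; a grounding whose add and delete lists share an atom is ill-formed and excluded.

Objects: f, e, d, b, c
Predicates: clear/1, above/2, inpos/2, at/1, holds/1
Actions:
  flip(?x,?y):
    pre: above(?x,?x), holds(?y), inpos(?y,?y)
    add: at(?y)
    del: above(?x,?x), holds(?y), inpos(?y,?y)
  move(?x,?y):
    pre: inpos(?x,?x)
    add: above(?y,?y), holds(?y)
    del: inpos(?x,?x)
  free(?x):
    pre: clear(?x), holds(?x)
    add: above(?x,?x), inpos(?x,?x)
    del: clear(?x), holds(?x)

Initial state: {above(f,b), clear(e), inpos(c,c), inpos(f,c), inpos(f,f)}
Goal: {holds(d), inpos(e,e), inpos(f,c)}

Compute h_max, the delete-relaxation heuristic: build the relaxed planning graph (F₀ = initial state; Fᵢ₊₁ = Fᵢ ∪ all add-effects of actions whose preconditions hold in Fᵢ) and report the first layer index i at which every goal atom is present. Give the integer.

2

F0 = init (5 atoms)
F1 = F0 ∪ {above(b,b), above(c,c), above(d,d), above(e,e), above(f,f), holds(b), holds(c), holds(d), holds(e), holds(f)}  (15 atoms)
F2 = F1 ∪ {at(c), at(f), inpos(e,e)}  (18 atoms)
goal ⊆ F2  ⇒  h_max = 2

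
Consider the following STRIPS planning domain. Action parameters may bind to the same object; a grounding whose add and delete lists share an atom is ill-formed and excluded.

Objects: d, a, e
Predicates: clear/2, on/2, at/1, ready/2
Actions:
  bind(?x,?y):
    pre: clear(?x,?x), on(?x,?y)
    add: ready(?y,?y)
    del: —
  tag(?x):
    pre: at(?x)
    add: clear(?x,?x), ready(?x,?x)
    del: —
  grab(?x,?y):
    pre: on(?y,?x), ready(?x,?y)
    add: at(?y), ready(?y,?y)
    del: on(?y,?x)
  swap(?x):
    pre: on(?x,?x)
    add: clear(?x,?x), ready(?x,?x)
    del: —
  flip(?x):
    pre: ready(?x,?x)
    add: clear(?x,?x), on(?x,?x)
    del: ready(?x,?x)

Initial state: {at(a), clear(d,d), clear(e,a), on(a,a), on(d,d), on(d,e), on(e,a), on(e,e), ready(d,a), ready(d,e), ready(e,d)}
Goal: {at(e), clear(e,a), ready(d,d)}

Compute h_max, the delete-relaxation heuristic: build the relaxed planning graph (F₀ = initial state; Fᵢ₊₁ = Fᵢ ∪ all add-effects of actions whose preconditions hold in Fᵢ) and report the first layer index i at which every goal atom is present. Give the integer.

2

F0 = init (11 atoms)
F1 = F0 ∪ {at(d), clear(a,a), clear(e,e), ready(a,a), ready(d,d), ready(e,e)}  (17 atoms)
F2 = F1 ∪ {at(e)}  (18 atoms)
goal ⊆ F2  ⇒  h_max = 2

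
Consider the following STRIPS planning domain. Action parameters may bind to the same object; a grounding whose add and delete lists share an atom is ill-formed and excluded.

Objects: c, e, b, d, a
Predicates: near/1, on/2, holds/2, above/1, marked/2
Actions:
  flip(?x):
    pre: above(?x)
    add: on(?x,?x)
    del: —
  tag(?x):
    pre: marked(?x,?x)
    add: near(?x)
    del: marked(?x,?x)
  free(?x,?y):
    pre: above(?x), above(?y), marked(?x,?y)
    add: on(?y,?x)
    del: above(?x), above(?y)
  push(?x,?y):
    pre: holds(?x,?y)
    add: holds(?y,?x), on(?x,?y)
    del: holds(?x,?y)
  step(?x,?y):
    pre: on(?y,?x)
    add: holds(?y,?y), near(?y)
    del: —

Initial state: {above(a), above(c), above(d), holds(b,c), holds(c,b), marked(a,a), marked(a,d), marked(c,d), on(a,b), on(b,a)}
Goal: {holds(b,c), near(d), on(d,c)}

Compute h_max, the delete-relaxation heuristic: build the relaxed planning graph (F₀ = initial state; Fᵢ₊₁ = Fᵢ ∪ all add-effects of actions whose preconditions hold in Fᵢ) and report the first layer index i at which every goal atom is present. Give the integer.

F0 = init (10 atoms)
F1 = F0 ∪ {holds(a,a), holds(b,b), near(a), near(b), on(a,a), on(b,c), on(c,b), on(c,c), on(d,a), on(d,c), on(d,d)}  (21 atoms)
F2 = F1 ∪ {holds(c,c), holds(d,d), near(c), near(d)}  (25 atoms)
goal ⊆ F2  ⇒  h_max = 2

2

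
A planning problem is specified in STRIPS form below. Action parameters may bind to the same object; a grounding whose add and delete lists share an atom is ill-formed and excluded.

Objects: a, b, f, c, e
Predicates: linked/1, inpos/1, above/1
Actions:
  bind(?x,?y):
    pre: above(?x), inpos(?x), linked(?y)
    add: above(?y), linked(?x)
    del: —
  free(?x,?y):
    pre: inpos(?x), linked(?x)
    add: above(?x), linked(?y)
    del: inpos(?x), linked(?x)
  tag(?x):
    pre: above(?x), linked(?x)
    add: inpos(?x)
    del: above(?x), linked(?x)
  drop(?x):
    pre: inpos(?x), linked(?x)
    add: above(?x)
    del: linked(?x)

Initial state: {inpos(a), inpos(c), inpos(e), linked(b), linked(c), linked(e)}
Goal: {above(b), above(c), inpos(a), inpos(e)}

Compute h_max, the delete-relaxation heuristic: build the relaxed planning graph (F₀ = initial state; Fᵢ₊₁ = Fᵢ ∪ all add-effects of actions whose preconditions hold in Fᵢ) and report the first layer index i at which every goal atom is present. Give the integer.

F0 = init (6 atoms)
F1 = F0 ∪ {above(c), above(e), linked(a), linked(f)}  (10 atoms)
F2 = F1 ∪ {above(a), above(b), above(f)}  (13 atoms)
goal ⊆ F2  ⇒  h_max = 2

2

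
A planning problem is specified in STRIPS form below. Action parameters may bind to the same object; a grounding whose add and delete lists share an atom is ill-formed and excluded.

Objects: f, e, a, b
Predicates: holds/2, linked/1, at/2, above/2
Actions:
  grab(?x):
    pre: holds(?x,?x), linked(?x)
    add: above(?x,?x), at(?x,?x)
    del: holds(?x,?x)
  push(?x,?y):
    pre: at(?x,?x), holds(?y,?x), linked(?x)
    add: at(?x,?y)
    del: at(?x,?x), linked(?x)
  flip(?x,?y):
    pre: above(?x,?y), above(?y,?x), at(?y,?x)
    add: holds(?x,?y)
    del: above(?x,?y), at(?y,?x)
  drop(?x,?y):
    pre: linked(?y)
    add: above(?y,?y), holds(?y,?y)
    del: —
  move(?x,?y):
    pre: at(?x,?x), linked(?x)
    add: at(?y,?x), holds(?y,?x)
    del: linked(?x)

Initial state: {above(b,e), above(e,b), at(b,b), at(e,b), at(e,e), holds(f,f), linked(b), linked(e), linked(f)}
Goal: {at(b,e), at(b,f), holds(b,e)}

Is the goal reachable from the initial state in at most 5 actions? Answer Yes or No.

1. grab(f)  →  {above(b,e), above(e,b), above(f,f), at(b,b), at(e,b), at(e,e), at(f,f), linked(b), linked(e), linked(f)}
2. move(f,b)  →  {above(b,e), above(e,b), above(f,f), at(b,b), at(b,f), at(e,b), at(e,e), at(f,f), holds(b,f), linked(b), linked(e)}
3. move(e,b)  →  {above(b,e), above(e,b), above(f,f), at(b,b), at(b,e), at(b,f), at(e,b), at(e,e), at(f,f), holds(b,e), holds(b,f), linked(b)}
optimal plan length = 3; 3 ≤ 5

Yes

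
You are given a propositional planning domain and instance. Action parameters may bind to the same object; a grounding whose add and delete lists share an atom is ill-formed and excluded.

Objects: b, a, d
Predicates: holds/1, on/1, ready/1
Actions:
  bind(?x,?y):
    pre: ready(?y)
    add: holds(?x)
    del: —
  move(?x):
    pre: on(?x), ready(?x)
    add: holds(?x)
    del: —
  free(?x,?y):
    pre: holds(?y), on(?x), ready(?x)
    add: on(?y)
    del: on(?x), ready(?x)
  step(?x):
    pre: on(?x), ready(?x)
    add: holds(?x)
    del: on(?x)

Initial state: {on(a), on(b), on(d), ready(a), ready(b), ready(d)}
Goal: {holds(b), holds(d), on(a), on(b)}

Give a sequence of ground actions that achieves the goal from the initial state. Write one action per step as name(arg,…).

1. bind(b,b)  →  {holds(b), on(a), on(b), on(d), ready(a), ready(b), ready(d)}
2. bind(d,b)  →  {holds(b), holds(d), on(a), on(b), on(d), ready(a), ready(b), ready(d)}

bind(b,b); bind(d,b)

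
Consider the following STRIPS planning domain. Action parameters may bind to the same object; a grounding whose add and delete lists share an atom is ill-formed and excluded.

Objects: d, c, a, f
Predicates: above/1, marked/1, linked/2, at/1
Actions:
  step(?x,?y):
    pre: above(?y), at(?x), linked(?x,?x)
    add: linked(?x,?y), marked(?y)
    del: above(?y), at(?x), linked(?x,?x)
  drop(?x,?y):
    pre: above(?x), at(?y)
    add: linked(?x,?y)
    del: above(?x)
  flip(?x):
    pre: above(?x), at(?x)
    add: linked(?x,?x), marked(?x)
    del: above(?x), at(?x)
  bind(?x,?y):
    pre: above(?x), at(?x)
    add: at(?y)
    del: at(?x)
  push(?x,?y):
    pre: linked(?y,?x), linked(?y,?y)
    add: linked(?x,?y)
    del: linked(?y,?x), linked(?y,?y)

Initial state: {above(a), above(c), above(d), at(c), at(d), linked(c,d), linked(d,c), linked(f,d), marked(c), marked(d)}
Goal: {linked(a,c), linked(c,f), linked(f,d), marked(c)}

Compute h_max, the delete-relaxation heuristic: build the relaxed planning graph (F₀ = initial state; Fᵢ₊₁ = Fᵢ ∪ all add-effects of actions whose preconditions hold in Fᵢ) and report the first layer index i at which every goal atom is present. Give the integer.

F0 = init (10 atoms)
F1 = F0 ∪ {at(a), at(f), linked(a,c), linked(a,d), linked(c,c), linked(d,d)}  (16 atoms)
F2 = F1 ∪ {linked(a,a), linked(a,f), linked(c,a), linked(c,f), linked(d,a), linked(d,f), marked(a)}  (23 atoms)
goal ⊆ F2  ⇒  h_max = 2

2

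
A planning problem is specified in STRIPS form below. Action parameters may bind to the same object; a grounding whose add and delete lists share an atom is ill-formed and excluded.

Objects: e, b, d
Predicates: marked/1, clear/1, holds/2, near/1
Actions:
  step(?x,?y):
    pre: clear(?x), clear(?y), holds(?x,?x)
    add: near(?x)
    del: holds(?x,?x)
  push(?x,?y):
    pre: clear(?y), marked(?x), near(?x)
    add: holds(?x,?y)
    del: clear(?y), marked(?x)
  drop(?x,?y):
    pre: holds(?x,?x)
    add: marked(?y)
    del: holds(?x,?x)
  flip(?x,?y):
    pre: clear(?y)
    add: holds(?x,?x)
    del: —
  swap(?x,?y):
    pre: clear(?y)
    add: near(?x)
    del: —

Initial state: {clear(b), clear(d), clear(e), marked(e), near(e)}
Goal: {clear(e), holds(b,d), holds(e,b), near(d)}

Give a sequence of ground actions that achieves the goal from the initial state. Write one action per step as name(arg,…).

1. push(e,b)  →  {clear(d), clear(e), holds(e,b), near(e)}
2. flip(e,e)  →  {clear(d), clear(e), holds(e,b), holds(e,e), near(e)}
3. drop(e,b)  →  {clear(d), clear(e), holds(e,b), marked(b), near(e)}
4. swap(b,e)  →  {clear(d), clear(e), holds(e,b), marked(b), near(b), near(e)}
5. push(b,d)  →  {clear(e), holds(b,d), holds(e,b), near(b), near(e)}
6. swap(d,e)  →  {clear(e), holds(b,d), holds(e,b), near(b), near(d), near(e)}

push(e,b); flip(e,e); drop(e,b); swap(b,e); push(b,d); swap(d,e)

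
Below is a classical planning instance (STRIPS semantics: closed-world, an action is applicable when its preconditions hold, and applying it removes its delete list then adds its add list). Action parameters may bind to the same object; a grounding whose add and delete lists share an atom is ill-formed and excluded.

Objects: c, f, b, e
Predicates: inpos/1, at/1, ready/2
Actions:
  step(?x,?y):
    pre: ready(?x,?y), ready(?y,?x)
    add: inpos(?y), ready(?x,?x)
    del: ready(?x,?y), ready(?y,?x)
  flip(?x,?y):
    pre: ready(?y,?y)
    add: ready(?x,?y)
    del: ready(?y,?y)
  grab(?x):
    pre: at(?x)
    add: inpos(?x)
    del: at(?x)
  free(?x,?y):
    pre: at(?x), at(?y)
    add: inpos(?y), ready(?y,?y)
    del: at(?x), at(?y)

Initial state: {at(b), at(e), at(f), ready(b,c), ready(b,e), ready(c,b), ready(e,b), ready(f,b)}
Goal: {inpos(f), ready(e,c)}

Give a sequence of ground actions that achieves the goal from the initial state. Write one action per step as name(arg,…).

step(c,b); flip(e,c); grab(f)

1. step(c,b)  →  {at(b), at(e), at(f), inpos(b), ready(b,e), ready(c,c), ready(e,b), ready(f,b)}
2. flip(e,c)  →  {at(b), at(e), at(f), inpos(b), ready(b,e), ready(e,b), ready(e,c), ready(f,b)}
3. grab(f)  →  {at(b), at(e), inpos(b), inpos(f), ready(b,e), ready(e,b), ready(e,c), ready(f,b)}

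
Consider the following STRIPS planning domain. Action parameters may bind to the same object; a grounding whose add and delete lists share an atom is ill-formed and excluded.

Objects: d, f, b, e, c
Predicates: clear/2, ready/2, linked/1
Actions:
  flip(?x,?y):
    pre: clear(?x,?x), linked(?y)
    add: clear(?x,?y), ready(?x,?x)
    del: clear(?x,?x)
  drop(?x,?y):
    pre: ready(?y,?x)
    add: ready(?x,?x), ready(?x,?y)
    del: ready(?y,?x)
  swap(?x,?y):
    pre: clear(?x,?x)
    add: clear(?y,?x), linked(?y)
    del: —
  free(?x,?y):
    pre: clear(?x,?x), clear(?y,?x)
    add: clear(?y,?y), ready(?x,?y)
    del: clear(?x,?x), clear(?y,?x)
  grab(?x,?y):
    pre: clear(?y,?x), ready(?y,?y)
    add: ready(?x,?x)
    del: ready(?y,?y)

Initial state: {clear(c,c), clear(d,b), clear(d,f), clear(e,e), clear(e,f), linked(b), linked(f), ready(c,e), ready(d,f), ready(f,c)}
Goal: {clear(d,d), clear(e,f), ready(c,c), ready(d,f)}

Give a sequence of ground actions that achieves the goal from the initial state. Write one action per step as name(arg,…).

flip(c,f); swap(e,d); free(e,d)

1. flip(c,f)  →  {clear(c,f), clear(d,b), clear(d,f), clear(e,e), clear(e,f), linked(b), linked(f), ready(c,c), ready(c,e), ready(d,f), ready(f,c)}
2. swap(e,d)  →  {clear(c,f), clear(d,b), clear(d,e), clear(d,f), clear(e,e), clear(e,f), linked(b), linked(d), linked(f), ready(c,c), ready(c,e), ready(d,f), ready(f,c)}
3. free(e,d)  →  {clear(c,f), clear(d,b), clear(d,d), clear(d,f), clear(e,f), linked(b), linked(d), linked(f), ready(c,c), ready(c,e), ready(d,f), ready(e,d), ready(f,c)}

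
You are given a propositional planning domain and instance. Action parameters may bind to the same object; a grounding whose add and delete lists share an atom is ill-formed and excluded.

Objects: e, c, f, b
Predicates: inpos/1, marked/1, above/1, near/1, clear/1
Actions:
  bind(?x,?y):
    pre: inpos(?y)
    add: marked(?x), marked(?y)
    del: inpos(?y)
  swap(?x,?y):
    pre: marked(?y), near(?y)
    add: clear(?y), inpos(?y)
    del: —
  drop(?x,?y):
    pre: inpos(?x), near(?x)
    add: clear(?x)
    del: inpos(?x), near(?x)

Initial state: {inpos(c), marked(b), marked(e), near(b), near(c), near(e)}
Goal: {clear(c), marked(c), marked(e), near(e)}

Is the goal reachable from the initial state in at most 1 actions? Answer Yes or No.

1. bind(e,c)  →  {marked(b), marked(c), marked(e), near(b), near(c), near(e)}
2. swap(e,c)  →  {clear(c), inpos(c), marked(b), marked(c), marked(e), near(b), near(c), near(e)}
optimal plan length = 2; 2 > 1

No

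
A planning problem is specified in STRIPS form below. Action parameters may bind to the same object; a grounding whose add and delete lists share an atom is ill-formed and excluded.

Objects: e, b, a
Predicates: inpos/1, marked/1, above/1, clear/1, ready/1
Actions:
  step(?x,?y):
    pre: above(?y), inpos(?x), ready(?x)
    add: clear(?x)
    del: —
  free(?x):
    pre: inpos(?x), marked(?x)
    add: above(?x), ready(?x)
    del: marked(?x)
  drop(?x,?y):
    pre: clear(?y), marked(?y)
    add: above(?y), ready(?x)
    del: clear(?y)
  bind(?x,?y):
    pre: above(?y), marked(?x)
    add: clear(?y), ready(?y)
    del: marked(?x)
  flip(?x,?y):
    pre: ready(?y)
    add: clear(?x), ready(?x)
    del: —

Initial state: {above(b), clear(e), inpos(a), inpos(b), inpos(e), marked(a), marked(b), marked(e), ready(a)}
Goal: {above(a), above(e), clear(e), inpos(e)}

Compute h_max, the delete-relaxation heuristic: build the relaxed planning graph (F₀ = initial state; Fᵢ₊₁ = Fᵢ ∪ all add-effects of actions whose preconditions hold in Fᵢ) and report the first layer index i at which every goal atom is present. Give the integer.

F0 = init (9 atoms)
F1 = F0 ∪ {above(a), above(e), clear(a), clear(b), ready(b), ready(e)}  (15 atoms)
goal ⊆ F1  ⇒  h_max = 1

1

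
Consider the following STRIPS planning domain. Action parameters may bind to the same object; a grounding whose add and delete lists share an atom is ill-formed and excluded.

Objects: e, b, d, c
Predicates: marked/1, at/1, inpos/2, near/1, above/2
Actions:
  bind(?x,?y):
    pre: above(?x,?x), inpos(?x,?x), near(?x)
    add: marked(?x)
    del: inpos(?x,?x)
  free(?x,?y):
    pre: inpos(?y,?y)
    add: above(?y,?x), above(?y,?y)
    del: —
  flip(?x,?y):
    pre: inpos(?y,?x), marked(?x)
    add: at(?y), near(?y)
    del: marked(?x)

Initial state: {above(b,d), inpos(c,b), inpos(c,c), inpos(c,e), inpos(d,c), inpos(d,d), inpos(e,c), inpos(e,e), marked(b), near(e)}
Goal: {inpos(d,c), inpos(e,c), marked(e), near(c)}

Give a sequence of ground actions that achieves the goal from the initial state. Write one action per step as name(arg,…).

1. free(e,e)  →  {above(b,d), above(e,e), inpos(c,b), inpos(c,c), inpos(c,e), inpos(d,c), inpos(d,d), inpos(e,c), inpos(e,e), marked(b), near(e)}
2. bind(e,e)  →  {above(b,d), above(e,e), inpos(c,b), inpos(c,c), inpos(c,e), inpos(d,c), inpos(d,d), inpos(e,c), marked(b), marked(e), near(e)}
3. flip(b,c)  →  {above(b,d), above(e,e), at(c), inpos(c,b), inpos(c,c), inpos(c,e), inpos(d,c), inpos(d,d), inpos(e,c), marked(e), near(c), near(e)}

free(e,e); bind(e,e); flip(b,c)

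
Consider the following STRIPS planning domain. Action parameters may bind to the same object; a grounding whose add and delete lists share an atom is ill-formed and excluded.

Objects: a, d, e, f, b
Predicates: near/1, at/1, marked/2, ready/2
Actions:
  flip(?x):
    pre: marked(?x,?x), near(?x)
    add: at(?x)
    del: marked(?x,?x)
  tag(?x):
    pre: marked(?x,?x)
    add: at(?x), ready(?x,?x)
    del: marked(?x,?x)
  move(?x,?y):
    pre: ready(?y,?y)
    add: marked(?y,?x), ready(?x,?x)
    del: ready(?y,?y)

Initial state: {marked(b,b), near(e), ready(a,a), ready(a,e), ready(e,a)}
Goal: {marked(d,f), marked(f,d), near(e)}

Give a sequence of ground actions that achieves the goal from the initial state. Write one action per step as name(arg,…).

move(d,a); move(f,d); move(d,f)

1. move(d,a)  →  {marked(a,d), marked(b,b), near(e), ready(a,e), ready(d,d), ready(e,a)}
2. move(f,d)  →  {marked(a,d), marked(b,b), marked(d,f), near(e), ready(a,e), ready(e,a), ready(f,f)}
3. move(d,f)  →  {marked(a,d), marked(b,b), marked(d,f), marked(f,d), near(e), ready(a,e), ready(d,d), ready(e,a)}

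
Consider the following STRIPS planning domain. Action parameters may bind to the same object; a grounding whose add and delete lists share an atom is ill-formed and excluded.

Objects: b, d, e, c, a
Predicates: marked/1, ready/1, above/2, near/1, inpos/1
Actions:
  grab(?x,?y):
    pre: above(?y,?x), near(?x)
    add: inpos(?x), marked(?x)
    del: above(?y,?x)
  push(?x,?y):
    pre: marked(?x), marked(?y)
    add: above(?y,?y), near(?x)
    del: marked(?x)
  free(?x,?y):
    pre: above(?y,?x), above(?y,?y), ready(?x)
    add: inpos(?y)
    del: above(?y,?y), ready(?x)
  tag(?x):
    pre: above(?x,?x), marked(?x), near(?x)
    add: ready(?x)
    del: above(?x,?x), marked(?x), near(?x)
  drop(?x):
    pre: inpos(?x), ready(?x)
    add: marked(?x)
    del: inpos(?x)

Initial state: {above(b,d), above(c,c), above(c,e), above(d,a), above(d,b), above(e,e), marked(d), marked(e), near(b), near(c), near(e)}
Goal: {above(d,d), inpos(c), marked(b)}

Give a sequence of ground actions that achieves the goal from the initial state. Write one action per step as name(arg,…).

grab(b,d); grab(c,c); push(d,d)

1. grab(b,d)  →  {above(b,d), above(c,c), above(c,e), above(d,a), above(e,e), inpos(b), marked(b), marked(d), marked(e), near(b), near(c), near(e)}
2. grab(c,c)  →  {above(b,d), above(c,e), above(d,a), above(e,e), inpos(b), inpos(c), marked(b), marked(c), marked(d), marked(e), near(b), near(c), near(e)}
3. push(d,d)  →  {above(b,d), above(c,e), above(d,a), above(d,d), above(e,e), inpos(b), inpos(c), marked(b), marked(c), marked(e), near(b), near(c), near(d), near(e)}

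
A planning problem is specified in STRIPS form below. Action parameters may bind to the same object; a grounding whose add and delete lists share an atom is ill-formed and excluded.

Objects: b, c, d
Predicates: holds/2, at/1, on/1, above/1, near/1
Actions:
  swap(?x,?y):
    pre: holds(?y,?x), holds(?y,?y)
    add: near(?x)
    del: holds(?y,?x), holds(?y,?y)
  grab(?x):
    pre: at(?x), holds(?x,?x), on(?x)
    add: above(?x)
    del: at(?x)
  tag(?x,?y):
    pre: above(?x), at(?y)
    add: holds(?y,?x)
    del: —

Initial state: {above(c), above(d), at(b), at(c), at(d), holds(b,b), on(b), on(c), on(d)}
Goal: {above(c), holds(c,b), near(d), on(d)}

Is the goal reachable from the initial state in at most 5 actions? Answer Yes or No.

Yes

1. grab(b)  →  {above(b), above(c), above(d), at(c), at(d), holds(b,b), on(b), on(c), on(d)}
2. tag(b,c)  →  {above(b), above(c), above(d), at(c), at(d), holds(b,b), holds(c,b), on(b), on(c), on(d)}
3. tag(d,d)  →  {above(b), above(c), above(d), at(c), at(d), holds(b,b), holds(c,b), holds(d,d), on(b), on(c), on(d)}
4. swap(d,d)  →  {above(b), above(c), above(d), at(c), at(d), holds(b,b), holds(c,b), near(d), on(b), on(c), on(d)}
optimal plan length = 4; 4 ≤ 5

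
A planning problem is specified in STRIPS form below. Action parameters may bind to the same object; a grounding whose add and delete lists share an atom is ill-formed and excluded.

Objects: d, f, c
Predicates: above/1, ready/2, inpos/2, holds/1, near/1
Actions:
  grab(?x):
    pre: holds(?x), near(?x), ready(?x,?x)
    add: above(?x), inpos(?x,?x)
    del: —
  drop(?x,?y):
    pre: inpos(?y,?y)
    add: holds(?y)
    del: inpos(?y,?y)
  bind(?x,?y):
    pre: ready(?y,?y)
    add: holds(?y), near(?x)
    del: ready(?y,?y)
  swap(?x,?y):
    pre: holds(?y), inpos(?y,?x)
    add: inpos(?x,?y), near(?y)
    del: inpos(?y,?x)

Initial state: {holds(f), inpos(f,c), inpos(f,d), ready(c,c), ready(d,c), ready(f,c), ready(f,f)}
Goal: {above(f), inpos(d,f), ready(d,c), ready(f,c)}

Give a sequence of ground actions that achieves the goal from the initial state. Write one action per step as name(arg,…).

1. swap(d,f)  →  {holds(f), inpos(d,f), inpos(f,c), near(f), ready(c,c), ready(d,c), ready(f,c), ready(f,f)}
2. grab(f)  →  {above(f), holds(f), inpos(d,f), inpos(f,c), inpos(f,f), near(f), ready(c,c), ready(d,c), ready(f,c), ready(f,f)}

swap(d,f); grab(f)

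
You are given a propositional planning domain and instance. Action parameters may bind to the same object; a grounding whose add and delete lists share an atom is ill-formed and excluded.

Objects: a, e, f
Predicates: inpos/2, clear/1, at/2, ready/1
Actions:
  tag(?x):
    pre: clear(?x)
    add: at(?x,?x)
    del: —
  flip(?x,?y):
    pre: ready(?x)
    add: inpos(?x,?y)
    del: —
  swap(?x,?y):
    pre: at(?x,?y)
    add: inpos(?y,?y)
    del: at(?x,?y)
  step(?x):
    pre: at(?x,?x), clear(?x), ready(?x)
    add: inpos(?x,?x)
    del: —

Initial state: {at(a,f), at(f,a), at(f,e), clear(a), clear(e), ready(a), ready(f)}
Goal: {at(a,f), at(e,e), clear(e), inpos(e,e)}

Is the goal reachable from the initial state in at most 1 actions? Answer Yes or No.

1. tag(e)  →  {at(a,f), at(e,e), at(f,a), at(f,e), clear(a), clear(e), ready(a), ready(f)}
2. swap(f,e)  →  {at(a,f), at(e,e), at(f,a), clear(a), clear(e), inpos(e,e), ready(a), ready(f)}
optimal plan length = 2; 2 > 1

No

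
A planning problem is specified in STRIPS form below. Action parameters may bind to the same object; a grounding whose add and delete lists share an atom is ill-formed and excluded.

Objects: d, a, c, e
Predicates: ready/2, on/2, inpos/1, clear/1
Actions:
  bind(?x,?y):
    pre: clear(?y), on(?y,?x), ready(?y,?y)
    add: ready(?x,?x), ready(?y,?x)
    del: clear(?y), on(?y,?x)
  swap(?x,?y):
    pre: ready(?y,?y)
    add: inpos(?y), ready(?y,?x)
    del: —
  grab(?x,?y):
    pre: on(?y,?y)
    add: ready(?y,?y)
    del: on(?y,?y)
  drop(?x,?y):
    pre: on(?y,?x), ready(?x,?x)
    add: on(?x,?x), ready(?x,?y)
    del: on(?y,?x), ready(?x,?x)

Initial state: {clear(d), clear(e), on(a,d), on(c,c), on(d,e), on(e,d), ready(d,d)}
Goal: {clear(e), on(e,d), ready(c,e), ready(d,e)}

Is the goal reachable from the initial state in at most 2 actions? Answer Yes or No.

1. bind(e,d)  →  {clear(e), on(a,d), on(c,c), on(e,d), ready(d,d), ready(d,e), ready(e,e)}
2. grab(d,c)  →  {clear(e), on(a,d), on(e,d), ready(c,c), ready(d,d), ready(d,e), ready(e,e)}
3. swap(e,c)  →  {clear(e), inpos(c), on(a,d), on(e,d), ready(c,c), ready(c,e), ready(d,d), ready(d,e), ready(e,e)}
optimal plan length = 3; 3 > 2

No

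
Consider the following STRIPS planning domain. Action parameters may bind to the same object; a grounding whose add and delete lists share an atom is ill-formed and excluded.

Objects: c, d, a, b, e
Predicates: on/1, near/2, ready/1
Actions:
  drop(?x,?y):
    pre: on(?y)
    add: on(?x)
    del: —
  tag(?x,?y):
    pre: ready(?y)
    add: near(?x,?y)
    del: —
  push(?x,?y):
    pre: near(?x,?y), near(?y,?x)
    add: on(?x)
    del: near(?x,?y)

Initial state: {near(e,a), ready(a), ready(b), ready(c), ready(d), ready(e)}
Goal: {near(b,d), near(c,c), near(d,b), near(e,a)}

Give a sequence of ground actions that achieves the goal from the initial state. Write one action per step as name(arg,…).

1. tag(c,c)  →  {near(c,c), near(e,a), ready(a), ready(b), ready(c), ready(d), ready(e)}
2. tag(d,b)  →  {near(c,c), near(d,b), near(e,a), ready(a), ready(b), ready(c), ready(d), ready(e)}
3. tag(b,d)  →  {near(b,d), near(c,c), near(d,b), near(e,a), ready(a), ready(b), ready(c), ready(d), ready(e)}

tag(c,c); tag(d,b); tag(b,d)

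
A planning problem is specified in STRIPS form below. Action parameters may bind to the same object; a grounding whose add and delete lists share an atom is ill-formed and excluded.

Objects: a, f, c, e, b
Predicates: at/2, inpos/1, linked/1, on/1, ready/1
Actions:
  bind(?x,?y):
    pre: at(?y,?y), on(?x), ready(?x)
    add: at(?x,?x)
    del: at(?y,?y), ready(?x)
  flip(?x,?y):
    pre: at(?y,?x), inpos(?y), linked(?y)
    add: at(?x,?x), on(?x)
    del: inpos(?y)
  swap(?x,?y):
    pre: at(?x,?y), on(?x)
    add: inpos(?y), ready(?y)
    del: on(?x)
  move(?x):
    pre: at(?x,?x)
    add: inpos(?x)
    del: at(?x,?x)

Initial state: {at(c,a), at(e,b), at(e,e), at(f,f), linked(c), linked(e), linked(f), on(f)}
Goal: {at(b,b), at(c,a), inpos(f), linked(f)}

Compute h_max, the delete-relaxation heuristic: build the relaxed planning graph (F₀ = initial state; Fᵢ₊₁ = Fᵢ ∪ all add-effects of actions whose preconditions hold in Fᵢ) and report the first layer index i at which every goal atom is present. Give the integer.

F0 = init (8 atoms)
F1 = F0 ∪ {inpos(e), inpos(f), ready(f)}  (11 atoms)
F2 = F1 ∪ {at(b,b), on(b), on(e)}  (14 atoms)
goal ⊆ F2  ⇒  h_max = 2

2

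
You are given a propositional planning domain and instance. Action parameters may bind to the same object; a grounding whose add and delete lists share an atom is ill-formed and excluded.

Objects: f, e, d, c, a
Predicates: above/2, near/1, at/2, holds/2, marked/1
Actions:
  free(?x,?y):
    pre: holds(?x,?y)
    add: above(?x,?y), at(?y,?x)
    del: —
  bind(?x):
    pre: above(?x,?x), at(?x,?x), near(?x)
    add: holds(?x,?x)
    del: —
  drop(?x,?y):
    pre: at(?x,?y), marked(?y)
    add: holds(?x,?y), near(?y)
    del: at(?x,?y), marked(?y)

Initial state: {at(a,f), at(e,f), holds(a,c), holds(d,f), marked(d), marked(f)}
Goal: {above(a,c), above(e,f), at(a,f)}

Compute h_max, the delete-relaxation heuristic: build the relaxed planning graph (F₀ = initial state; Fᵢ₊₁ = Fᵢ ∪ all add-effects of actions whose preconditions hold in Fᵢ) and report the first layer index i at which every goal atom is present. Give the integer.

2

F0 = init (6 atoms)
F1 = F0 ∪ {above(a,c), above(d,f), at(c,a), at(f,d), holds(a,f), holds(e,f), near(f)}  (13 atoms)
F2 = F1 ∪ {above(a,f), above(e,f), at(f,a), at(f,e), holds(f,d), near(d)}  (19 atoms)
goal ⊆ F2  ⇒  h_max = 2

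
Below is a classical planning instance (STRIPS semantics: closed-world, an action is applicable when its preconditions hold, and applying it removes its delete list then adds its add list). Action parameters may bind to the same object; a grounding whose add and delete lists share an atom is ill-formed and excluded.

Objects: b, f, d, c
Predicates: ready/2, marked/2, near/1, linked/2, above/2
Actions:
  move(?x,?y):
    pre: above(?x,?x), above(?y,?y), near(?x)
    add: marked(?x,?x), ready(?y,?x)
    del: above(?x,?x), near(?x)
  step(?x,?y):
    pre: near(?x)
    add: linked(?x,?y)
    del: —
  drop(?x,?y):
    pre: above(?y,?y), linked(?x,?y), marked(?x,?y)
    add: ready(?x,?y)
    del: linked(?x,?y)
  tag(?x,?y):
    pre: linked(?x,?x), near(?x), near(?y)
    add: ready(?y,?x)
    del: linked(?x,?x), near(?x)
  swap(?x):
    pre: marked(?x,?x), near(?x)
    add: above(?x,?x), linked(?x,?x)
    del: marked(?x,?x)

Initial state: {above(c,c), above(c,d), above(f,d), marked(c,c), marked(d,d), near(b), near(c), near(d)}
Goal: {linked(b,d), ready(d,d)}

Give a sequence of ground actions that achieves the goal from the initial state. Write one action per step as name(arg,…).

1. step(b,d)  →  {above(c,c), above(c,d), above(f,d), linked(b,d), marked(c,c), marked(d,d), near(b), near(c), near(d)}
2. step(d,d)  →  {above(c,c), above(c,d), above(f,d), linked(b,d), linked(d,d), marked(c,c), marked(d,d), near(b), near(c), near(d)}
3. tag(d,d)  →  {above(c,c), above(c,d), above(f,d), linked(b,d), marked(c,c), marked(d,d), near(b), near(c), ready(d,d)}

step(b,d); step(d,d); tag(d,d)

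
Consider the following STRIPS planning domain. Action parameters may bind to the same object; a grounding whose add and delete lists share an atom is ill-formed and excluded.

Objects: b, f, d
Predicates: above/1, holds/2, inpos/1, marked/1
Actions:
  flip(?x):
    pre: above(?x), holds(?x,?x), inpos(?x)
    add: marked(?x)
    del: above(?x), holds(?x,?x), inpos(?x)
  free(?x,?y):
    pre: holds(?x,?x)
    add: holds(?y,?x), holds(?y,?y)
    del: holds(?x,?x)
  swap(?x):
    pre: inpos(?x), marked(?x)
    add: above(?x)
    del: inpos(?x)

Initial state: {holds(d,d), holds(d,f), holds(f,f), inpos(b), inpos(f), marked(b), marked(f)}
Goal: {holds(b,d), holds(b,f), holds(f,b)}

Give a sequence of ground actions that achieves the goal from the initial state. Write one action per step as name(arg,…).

1. free(f,b)  →  {holds(b,b), holds(b,f), holds(d,d), holds(d,f), inpos(b), inpos(f), marked(b), marked(f)}
2. free(b,f)  →  {holds(b,f), holds(d,d), holds(d,f), holds(f,b), holds(f,f), inpos(b), inpos(f), marked(b), marked(f)}
3. free(d,b)  →  {holds(b,b), holds(b,d), holds(b,f), holds(d,f), holds(f,b), holds(f,f), inpos(b), inpos(f), marked(b), marked(f)}

free(f,b); free(b,f); free(d,b)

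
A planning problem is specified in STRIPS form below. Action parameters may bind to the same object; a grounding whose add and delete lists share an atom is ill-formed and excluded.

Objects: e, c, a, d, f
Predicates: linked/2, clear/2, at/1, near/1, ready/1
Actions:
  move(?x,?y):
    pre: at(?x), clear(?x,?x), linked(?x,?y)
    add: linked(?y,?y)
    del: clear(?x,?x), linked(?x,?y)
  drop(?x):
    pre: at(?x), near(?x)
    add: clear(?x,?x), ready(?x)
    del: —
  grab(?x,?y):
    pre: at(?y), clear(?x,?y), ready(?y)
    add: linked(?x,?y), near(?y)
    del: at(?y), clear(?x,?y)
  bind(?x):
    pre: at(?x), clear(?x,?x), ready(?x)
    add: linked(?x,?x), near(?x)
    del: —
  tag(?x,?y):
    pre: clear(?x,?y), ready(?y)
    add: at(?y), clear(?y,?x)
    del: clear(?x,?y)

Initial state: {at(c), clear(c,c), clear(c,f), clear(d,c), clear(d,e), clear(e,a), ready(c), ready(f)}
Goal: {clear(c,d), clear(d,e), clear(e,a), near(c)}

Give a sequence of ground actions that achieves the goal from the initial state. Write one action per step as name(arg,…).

1. grab(c,c)  →  {clear(c,f), clear(d,c), clear(d,e), clear(e,a), linked(c,c), near(c), ready(c), ready(f)}
2. tag(d,c)  →  {at(c), clear(c,d), clear(c,f), clear(d,e), clear(e,a), linked(c,c), near(c), ready(c), ready(f)}

grab(c,c); tag(d,c)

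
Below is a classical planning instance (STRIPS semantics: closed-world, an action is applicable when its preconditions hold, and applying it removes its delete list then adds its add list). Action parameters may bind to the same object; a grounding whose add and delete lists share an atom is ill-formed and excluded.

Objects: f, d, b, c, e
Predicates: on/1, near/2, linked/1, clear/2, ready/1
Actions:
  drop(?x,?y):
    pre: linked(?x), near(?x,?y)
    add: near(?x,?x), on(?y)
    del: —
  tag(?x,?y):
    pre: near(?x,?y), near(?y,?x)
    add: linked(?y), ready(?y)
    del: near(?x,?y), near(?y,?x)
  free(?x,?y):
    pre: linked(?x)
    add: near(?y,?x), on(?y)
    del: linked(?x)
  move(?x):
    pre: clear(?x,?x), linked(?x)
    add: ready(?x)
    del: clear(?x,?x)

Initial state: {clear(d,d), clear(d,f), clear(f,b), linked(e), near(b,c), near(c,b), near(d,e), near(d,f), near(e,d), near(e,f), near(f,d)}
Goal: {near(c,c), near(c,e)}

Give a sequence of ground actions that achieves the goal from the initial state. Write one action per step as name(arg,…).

1. tag(b,c)  →  {clear(d,d), clear(d,f), clear(f,b), linked(c), linked(e), near(d,e), near(d,f), near(e,d), near(e,f), near(f,d), ready(c)}
2. free(c,c)  →  {clear(d,d), clear(d,f), clear(f,b), linked(e), near(c,c), near(d,e), near(d,f), near(e,d), near(e,f), near(f,d), on(c), ready(c)}
3. free(e,c)  →  {clear(d,d), clear(d,f), clear(f,b), near(c,c), near(c,e), near(d,e), near(d,f), near(e,d), near(e,f), near(f,d), on(c), ready(c)}

tag(b,c); free(c,c); free(e,c)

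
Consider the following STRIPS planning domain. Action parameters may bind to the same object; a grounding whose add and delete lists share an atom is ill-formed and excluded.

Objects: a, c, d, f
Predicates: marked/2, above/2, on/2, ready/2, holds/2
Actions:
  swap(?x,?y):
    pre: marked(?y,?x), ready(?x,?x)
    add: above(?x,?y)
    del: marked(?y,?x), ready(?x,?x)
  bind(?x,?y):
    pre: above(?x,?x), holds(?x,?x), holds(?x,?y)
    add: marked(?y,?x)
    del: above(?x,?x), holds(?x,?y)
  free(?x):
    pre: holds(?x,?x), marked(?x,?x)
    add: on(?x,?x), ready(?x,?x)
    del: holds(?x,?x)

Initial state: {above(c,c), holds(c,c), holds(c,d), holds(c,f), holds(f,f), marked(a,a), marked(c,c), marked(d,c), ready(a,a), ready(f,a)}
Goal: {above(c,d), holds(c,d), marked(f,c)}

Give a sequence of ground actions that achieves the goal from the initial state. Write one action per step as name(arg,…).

bind(c,f); free(c); swap(c,d)

1. bind(c,f)  →  {holds(c,c), holds(c,d), holds(f,f), marked(a,a), marked(c,c), marked(d,c), marked(f,c), ready(a,a), ready(f,a)}
2. free(c)  →  {holds(c,d), holds(f,f), marked(a,a), marked(c,c), marked(d,c), marked(f,c), on(c,c), ready(a,a), ready(c,c), ready(f,a)}
3. swap(c,d)  →  {above(c,d), holds(c,d), holds(f,f), marked(a,a), marked(c,c), marked(f,c), on(c,c), ready(a,a), ready(f,a)}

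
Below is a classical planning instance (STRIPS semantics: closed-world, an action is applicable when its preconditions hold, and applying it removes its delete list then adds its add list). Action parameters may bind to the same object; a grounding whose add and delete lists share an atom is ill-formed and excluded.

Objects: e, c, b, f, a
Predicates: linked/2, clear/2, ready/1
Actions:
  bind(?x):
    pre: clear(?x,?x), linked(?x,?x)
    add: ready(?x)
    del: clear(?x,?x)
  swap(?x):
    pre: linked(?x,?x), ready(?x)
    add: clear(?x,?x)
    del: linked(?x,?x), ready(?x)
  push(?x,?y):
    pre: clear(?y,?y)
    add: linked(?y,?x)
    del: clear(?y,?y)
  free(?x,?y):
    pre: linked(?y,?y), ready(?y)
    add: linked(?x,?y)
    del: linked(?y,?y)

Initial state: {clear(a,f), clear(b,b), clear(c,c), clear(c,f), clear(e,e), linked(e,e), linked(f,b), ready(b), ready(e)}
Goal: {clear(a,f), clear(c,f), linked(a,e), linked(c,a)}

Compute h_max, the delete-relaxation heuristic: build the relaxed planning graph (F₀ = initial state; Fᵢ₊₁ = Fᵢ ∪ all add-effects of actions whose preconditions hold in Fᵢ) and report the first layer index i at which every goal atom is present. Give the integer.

1

F0 = init (9 atoms)
F1 = F0 ∪ {linked(a,e), linked(b,a), linked(b,b), linked(b,c), linked(b,e), linked(b,f), linked(c,a), linked(c,b), linked(c,c), linked(c,e), linked(c,f), linked(e,a), linked(e,b), linked(e,c), linked(e,f), linked(f,e)}  (25 atoms)
goal ⊆ F1  ⇒  h_max = 1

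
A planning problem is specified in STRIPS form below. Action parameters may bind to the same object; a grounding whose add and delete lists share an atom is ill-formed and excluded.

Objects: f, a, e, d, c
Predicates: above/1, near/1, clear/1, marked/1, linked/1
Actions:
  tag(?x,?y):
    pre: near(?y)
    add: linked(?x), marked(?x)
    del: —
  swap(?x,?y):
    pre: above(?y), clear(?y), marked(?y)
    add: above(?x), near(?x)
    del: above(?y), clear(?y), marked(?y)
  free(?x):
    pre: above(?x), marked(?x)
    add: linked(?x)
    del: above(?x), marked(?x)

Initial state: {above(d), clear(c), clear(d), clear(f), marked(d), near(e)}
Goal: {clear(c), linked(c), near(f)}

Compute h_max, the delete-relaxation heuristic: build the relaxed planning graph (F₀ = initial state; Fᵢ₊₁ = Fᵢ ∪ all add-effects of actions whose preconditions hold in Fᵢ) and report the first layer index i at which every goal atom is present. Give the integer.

F0 = init (6 atoms)
F1 = F0 ∪ {above(a), above(c), above(e), above(f), linked(a), linked(c), linked(d), linked(e), linked(f), marked(a), marked(c), marked(e), marked(f), near(a), near(c), near(f)}  (22 atoms)
goal ⊆ F1  ⇒  h_max = 1

1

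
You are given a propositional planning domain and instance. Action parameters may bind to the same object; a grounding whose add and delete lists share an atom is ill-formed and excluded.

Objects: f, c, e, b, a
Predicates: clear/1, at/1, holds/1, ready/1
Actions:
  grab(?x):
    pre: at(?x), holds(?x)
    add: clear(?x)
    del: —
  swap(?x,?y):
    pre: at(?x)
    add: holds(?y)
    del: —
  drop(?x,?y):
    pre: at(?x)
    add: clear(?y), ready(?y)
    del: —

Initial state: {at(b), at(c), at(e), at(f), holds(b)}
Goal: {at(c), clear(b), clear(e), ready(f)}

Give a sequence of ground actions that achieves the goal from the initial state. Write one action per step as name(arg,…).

1. grab(b)  →  {at(b), at(c), at(e), at(f), clear(b), holds(b)}
2. drop(f,f)  →  {at(b), at(c), at(e), at(f), clear(b), clear(f), holds(b), ready(f)}
3. drop(f,e)  →  {at(b), at(c), at(e), at(f), clear(b), clear(e), clear(f), holds(b), ready(e), ready(f)}

grab(b); drop(f,f); drop(f,e)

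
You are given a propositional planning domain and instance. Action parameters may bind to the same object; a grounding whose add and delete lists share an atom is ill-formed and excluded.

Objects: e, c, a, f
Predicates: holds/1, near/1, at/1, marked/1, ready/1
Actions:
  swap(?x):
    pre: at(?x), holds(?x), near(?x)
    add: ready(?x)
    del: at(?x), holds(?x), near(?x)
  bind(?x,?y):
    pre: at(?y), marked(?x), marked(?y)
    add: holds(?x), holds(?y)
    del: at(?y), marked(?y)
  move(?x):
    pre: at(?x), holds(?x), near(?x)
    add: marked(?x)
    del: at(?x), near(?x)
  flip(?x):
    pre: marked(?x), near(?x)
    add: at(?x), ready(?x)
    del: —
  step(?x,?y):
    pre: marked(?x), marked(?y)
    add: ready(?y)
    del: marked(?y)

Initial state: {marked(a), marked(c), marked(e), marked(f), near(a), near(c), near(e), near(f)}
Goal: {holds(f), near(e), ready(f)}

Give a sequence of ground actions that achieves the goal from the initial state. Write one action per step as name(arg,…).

1. flip(f)  →  {at(f), marked(a), marked(c), marked(e), marked(f), near(a), near(c), near(e), near(f), ready(f)}
2. bind(e,f)  →  {holds(e), holds(f), marked(a), marked(c), marked(e), near(a), near(c), near(e), near(f), ready(f)}

flip(f); bind(e,f)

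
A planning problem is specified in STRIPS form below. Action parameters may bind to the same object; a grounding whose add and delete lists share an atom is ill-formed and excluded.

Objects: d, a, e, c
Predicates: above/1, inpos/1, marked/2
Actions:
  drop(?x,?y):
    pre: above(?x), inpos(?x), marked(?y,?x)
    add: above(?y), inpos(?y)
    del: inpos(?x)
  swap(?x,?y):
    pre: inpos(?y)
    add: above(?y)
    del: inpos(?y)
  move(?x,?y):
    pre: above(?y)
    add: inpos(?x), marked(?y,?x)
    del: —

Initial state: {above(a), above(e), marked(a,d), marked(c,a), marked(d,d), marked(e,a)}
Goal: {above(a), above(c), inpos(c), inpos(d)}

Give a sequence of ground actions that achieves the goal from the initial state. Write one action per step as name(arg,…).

move(d,a); move(a,a); drop(a,c)

1. move(d,a)  →  {above(a), above(e), inpos(d), marked(a,d), marked(c,a), marked(d,d), marked(e,a)}
2. move(a,a)  →  {above(a), above(e), inpos(a), inpos(d), marked(a,a), marked(a,d), marked(c,a), marked(d,d), marked(e,a)}
3. drop(a,c)  →  {above(a), above(c), above(e), inpos(c), inpos(d), marked(a,a), marked(a,d), marked(c,a), marked(d,d), marked(e,a)}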